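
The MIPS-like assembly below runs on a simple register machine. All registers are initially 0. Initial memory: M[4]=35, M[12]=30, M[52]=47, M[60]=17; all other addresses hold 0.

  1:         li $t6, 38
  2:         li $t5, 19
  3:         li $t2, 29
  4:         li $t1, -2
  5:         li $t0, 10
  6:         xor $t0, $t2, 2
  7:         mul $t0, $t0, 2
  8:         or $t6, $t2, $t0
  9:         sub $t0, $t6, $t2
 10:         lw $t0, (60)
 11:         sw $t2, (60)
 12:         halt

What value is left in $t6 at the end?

li $t6, 38 → $t6=38
li $t5, 19 → $t5=19
li $t2, 29 → $t2=29
li $t1, -2 → $t1=-2
li $t0, 10 → $t0=10
xor $t0, $t2, 2 → $t0=29^2=31
mul $t0, $t0, 2 → $t0=31*2=62
or $t6, $t2, $t0 → $t6=29|62=63
sub $t0, $t6, $t2 → $t0=63-29=34
lw $t0, (60) → $t0=M[60]=17
sw $t2, (60) → M[60]=29
halt.

63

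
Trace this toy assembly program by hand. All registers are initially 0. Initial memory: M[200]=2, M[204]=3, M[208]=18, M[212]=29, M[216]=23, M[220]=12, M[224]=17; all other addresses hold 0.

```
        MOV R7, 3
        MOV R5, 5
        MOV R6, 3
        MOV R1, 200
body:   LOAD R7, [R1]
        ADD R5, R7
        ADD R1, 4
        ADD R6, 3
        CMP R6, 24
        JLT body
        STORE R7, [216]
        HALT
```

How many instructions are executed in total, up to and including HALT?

48

MOV R7, 3 → R7=3
MOV R5, 5 → R5=5
MOV R6, 3 → R6=3
MOV R1, 200 → R1=200
LOAD R7, [R1] → R7=M[200]=2
ADD R5, R7 → R5=5+2=7
ADD R1, 4 → R1=200+4=204
ADD R6, 3 → R6=3+3=6
CMP R6, 24  (cmp 6,24)
JLT body: taken
LOAD R7, [R1] → R7=M[204]=3
ADD R5, R7 → R5=7+3=10
ADD R1, 4 → R1=204+4=208
ADD R6, 3 → R6=6+3=9
CMP R6, 24  (cmp 9,24)
JLT body: taken
LOAD R7, [R1] → R7=M[208]=18
ADD R5, R7 → R5=10+18=28
ADD R1, 4 → R1=208+4=212
ADD R6, 3 → R6=9+3=12
CMP R6, 24  (cmp 12,24)
JLT body: taken
LOAD R7, [R1] → R7=M[212]=29
ADD R5, R7 → R5=28+29=57
ADD R1, 4 → R1=212+4=216
ADD R6, 3 → R6=12+3=15
CMP R6, 24  (cmp 15,24)
JLT body: taken
LOAD R7, [R1] → R7=M[216]=23
ADD R5, R7 → R5=57+23=80
ADD R1, 4 → R1=216+4=220
ADD R6, 3 → R6=15+3=18
CMP R6, 24  (cmp 18,24)
JLT body: taken
LOAD R7, [R1] → R7=M[220]=12
ADD R5, R7 → R5=80+12=92
ADD R1, 4 → R1=220+4=224
ADD R6, 3 → R6=18+3=21
CMP R6, 24  (cmp 21,24)
JLT body: taken
LOAD R7, [R1] → R7=M[224]=17
ADD R5, R7 → R5=92+17=109
ADD R1, 4 → R1=224+4=228
ADD R6, 3 → R6=21+3=24
CMP R6, 24  (cmp 24,24)
JLT body: not taken
STORE R7, [216] → M[216]=17
halt.
Total executed instructions: 48.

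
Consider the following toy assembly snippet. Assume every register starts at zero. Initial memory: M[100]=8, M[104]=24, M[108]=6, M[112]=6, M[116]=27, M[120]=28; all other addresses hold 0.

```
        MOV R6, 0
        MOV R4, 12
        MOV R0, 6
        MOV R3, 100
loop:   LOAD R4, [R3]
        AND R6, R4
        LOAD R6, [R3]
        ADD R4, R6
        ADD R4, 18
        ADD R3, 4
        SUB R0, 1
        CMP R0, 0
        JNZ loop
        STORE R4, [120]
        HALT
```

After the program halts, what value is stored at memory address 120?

R6=0
R4=12
R0=6
R3=100
R4=M[100]=8
R6=0&8=0
R6=M[100]=8
R4=8+8=16
R4=16+18=34
R3=100+4=104
R0=6-1=5
CMP R0, 0  (cmp 5,0)
JNZ loop: taken
R4=M[104]=24
R6=8&24=8
R6=M[104]=24
R4=24+24=48
R4=48+18=66
R3=104+4=108
R0=5-1=4
CMP R0, 0  (cmp 4,0)
JNZ loop: taken
R4=M[108]=6
R6=24&6=0
R6=M[108]=6
R4=6+6=12
R4=12+18=30
R3=108+4=112
R0=4-1=3
CMP R0, 0  (cmp 3,0)
JNZ loop: taken
R4=M[112]=6
R6=6&6=6
R6=M[112]=6
R4=6+6=12
R4=12+18=30
R3=112+4=116
R0=3-1=2
CMP R0, 0  (cmp 2,0)
JNZ loop: taken
R4=M[116]=27
R6=6&27=2
R6=M[116]=27
R4=27+27=54
R4=54+18=72
R3=116+4=120
R0=2-1=1
CMP R0, 0  (cmp 1,0)
JNZ loop: taken
R4=M[120]=28
R6=27&28=24
R6=M[120]=28
R4=28+28=56
R4=56+18=74
R3=120+4=124
R0=1-1=0
CMP R0, 0  (cmp 0,0)
JNZ loop: not taken
STORE R4, [120] → M[120]=74
halt.

74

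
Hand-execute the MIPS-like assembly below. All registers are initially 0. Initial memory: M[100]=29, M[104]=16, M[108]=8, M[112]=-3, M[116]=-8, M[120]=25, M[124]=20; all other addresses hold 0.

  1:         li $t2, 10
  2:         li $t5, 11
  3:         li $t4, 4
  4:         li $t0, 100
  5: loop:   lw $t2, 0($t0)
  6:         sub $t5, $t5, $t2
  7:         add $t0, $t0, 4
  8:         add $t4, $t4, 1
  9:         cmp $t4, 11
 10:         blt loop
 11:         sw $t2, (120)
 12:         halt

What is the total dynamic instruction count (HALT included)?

$t2=10
$t5=11
$t4=4
$t0=100
$t2=M[100]=29
$t5=11-29=-18
$t0=100+4=104
$t4=4+1=5
cmp $t4, 11  (cmp 5,11)
blt loop: taken
$t2=M[104]=16
$t5=(-18)-16=-34
$t0=104+4=108
$t4=5+1=6
cmp $t4, 11  (cmp 6,11)
blt loop: taken
$t2=M[108]=8
$t5=(-34)-8=-42
$t0=108+4=112
$t4=6+1=7
cmp $t4, 11  (cmp 7,11)
blt loop: taken
$t2=M[112]=-3
$t5=(-42)-(-3)=-39
$t0=112+4=116
$t4=7+1=8
cmp $t4, 11  (cmp 8,11)
blt loop: taken
$t2=M[116]=-8
$t5=(-39)-(-8)=-31
$t0=116+4=120
$t4=8+1=9
cmp $t4, 11  (cmp 9,11)
blt loop: taken
$t2=M[120]=25
$t5=(-31)-25=-56
$t0=120+4=124
$t4=9+1=10
cmp $t4, 11  (cmp 10,11)
blt loop: taken
$t2=M[124]=20
$t5=(-56)-20=-76
$t0=124+4=128
$t4=10+1=11
cmp $t4, 11  (cmp 11,11)
blt loop: not taken
sw $t2, (120) → M[120]=20
halt.
Total executed instructions: 48.

48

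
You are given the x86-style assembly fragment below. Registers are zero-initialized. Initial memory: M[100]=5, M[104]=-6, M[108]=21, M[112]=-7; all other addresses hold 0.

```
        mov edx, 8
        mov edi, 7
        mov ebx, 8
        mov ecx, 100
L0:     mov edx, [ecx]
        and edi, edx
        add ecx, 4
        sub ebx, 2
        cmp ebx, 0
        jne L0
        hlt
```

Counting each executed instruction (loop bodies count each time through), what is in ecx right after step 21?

edx=8
edi=7
ebx=8
ecx=100
edx=M[100]=5
edi=7&5=5
ecx=100+4=104
ebx=8-2=6
cmp ebx, 0  (cmp 6,0)
jne L0: taken
edx=M[104]=-6
edi=5&(-6)=0
ecx=104+4=108
ebx=6-2=4
cmp ebx, 0  (cmp 4,0)
jne L0: taken
edx=M[108]=21
edi=0&21=0
ecx=108+4=112
ebx=4-2=2
cmp ebx, 0  (cmp 2,0)
After step 21: ecx = 112.

112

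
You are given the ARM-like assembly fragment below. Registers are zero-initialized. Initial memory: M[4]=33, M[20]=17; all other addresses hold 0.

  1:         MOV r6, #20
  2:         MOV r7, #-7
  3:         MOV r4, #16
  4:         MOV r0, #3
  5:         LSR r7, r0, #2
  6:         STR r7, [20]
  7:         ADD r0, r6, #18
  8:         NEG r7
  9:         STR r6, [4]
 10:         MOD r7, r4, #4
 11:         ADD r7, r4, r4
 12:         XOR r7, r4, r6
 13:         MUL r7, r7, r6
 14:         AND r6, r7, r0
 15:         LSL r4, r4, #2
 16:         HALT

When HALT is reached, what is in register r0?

38

after MOV r6, #20: r6=20
after MOV r7, #-7: r7=-7
after MOV r4, #16: r4=16
after MOV r0, #3: r0=3
after LSR r7, r0, #2: r7=3>>2=0
STR r7, [20] → M[20]=0
after ADD r0, r6, #18: r0=20+18=38
after NEG r7: r7=-(0)=0
STR r6, [4] → M[4]=20
after MOD r7, r4, #4: r7=16%4=0
after ADD r7, r4, r4: r7=16+16=32
after XOR r7, r4, r6: r7=16^20=4
after MUL r7, r7, r6: r7=4*20=80
after AND r6, r7, r0: r6=80&38=0
after LSL r4, r4, #2: r4=16<<2=64
halt.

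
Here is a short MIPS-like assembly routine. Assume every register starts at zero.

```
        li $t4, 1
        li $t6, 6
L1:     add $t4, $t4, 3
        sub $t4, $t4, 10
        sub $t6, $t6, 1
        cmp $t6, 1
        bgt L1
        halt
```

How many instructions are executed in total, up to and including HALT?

$t4=1
$t6=6
$t4=1+3=4
$t4=4-10=-6
$t6=6-1=5
cmp $t6, 1  (cmp 5,1)
bgt L1: taken
$t4=(-6)+3=-3
$t4=(-3)-10=-13
$t6=5-1=4
cmp $t6, 1  (cmp 4,1)
bgt L1: taken
$t4=(-13)+3=-10
$t4=(-10)-10=-20
$t6=4-1=3
cmp $t6, 1  (cmp 3,1)
bgt L1: taken
$t4=(-20)+3=-17
$t4=(-17)-10=-27
$t6=3-1=2
cmp $t6, 1  (cmp 2,1)
bgt L1: taken
$t4=(-27)+3=-24
$t4=(-24)-10=-34
$t6=2-1=1
cmp $t6, 1  (cmp 1,1)
bgt L1: not taken
halt.
Total executed instructions: 28.

28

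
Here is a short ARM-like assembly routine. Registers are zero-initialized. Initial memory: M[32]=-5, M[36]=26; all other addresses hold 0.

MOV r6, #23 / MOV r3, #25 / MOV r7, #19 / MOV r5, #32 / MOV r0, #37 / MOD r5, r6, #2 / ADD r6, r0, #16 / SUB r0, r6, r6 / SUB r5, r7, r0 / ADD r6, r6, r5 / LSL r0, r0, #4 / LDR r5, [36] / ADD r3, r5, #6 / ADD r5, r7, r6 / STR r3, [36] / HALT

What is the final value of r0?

0

r6=23
r3=25
r7=19
r5=32
r0=37
r5=23%2=1
r6=37+16=53
r0=53-53=0
r5=19-0=19
r6=53+19=72
r0=0<<4=0
r5=M[36]=26
r3=26+6=32
r5=19+72=91
STR r3, [36] → M[36]=32
halt.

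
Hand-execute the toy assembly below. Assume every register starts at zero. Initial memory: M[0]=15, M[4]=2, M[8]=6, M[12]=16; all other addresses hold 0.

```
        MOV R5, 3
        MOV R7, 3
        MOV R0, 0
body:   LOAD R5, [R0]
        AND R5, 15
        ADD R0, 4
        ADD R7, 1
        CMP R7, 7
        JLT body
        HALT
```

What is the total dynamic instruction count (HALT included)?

28

after MOV R5, 3: R5=3
after MOV R7, 3: R7=3
after MOV R0, 0: R0=0
after LOAD R5, [R0]: R5=M[0]=15
after AND R5, 15: R5=15&15=15
after ADD R0, 4: R0=0+4=4
after ADD R7, 1: R7=3+1=4
CMP R7, 7  (cmp 4,7)
JLT body: taken
after LOAD R5, [R0]: R5=M[4]=2
after AND R5, 15: R5=2&15=2
after ADD R0, 4: R0=4+4=8
after ADD R7, 1: R7=4+1=5
CMP R7, 7  (cmp 5,7)
JLT body: taken
after LOAD R5, [R0]: R5=M[8]=6
after AND R5, 15: R5=6&15=6
after ADD R0, 4: R0=8+4=12
after ADD R7, 1: R7=5+1=6
CMP R7, 7  (cmp 6,7)
JLT body: taken
after LOAD R5, [R0]: R5=M[12]=16
after AND R5, 15: R5=16&15=0
after ADD R0, 4: R0=12+4=16
after ADD R7, 1: R7=6+1=7
CMP R7, 7  (cmp 7,7)
JLT body: not taken
halt.
Total executed instructions: 28.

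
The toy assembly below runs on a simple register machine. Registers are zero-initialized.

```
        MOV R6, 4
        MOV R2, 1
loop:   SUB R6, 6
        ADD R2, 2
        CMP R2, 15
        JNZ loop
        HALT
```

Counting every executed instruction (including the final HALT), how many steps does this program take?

MOV R6, 4 → R6=4
MOV R2, 1 → R2=1
SUB R6, 6 → R6=4-6=-2
ADD R2, 2 → R2=1+2=3
CMP R2, 15  (cmp 3,15)
JNZ loop: taken
SUB R6, 6 → R6=(-2)-6=-8
ADD R2, 2 → R2=3+2=5
CMP R2, 15  (cmp 5,15)
JNZ loop: taken
SUB R6, 6 → R6=(-8)-6=-14
ADD R2, 2 → R2=5+2=7
CMP R2, 15  (cmp 7,15)
JNZ loop: taken
SUB R6, 6 → R6=(-14)-6=-20
ADD R2, 2 → R2=7+2=9
CMP R2, 15  (cmp 9,15)
JNZ loop: taken
SUB R6, 6 → R6=(-20)-6=-26
ADD R2, 2 → R2=9+2=11
CMP R2, 15  (cmp 11,15)
JNZ loop: taken
SUB R6, 6 → R6=(-26)-6=-32
ADD R2, 2 → R2=11+2=13
CMP R2, 15  (cmp 13,15)
JNZ loop: taken
SUB R6, 6 → R6=(-32)-6=-38
ADD R2, 2 → R2=13+2=15
CMP R2, 15  (cmp 15,15)
JNZ loop: not taken
halt.
Total executed instructions: 31.

31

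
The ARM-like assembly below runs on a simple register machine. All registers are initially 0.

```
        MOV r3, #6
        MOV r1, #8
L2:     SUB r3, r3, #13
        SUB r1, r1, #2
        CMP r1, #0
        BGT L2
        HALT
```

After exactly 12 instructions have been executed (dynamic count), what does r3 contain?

-33

after MOV r3, #6: r3=6
after MOV r1, #8: r1=8
after SUB r3, r3, #13: r3=6-13=-7
after SUB r1, r1, #2: r1=8-2=6
CMP r1, #0  (cmp 6,0)
BGT L2: taken
after SUB r3, r3, #13: r3=(-7)-13=-20
after SUB r1, r1, #2: r1=6-2=4
CMP r1, #0  (cmp 4,0)
BGT L2: taken
after SUB r3, r3, #13: r3=(-20)-13=-33
after SUB r1, r1, #2: r1=4-2=2
After step 12: r3 = -33.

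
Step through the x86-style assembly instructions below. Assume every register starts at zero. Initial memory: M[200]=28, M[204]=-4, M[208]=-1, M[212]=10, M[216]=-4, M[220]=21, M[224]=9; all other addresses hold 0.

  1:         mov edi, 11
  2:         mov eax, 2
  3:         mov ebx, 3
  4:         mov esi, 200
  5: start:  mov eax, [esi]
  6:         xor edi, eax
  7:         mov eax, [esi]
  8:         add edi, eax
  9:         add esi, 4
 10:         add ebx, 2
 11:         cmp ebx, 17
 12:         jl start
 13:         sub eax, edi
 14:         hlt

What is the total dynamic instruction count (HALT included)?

mov edi, 11 → edi=11
mov eax, 2 → eax=2
mov ebx, 3 → ebx=3
mov esi, 200 → esi=200
mov eax, [esi] → eax=M[200]=28
xor edi, eax → edi=11^28=23
mov eax, [esi] → eax=M[200]=28
add edi, eax → edi=23+28=51
add esi, 4 → esi=200+4=204
add ebx, 2 → ebx=3+2=5
cmp ebx, 17  (cmp 5,17)
jl start: taken
mov eax, [esi] → eax=M[204]=-4
xor edi, eax → edi=51^(-4)=-49
mov eax, [esi] → eax=M[204]=-4
add edi, eax → edi=(-49)+(-4)=-53
add esi, 4 → esi=204+4=208
add ebx, 2 → ebx=5+2=7
cmp ebx, 17  (cmp 7,17)
jl start: taken
mov eax, [esi] → eax=M[208]=-1
xor edi, eax → edi=(-53)^(-1)=52
mov eax, [esi] → eax=M[208]=-1
add edi, eax → edi=52+(-1)=51
add esi, 4 → esi=208+4=212
add ebx, 2 → ebx=7+2=9
cmp ebx, 17  (cmp 9,17)
jl start: taken
mov eax, [esi] → eax=M[212]=10
xor edi, eax → edi=51^10=57
mov eax, [esi] → eax=M[212]=10
add edi, eax → edi=57+10=67
add esi, 4 → esi=212+4=216
add ebx, 2 → ebx=9+2=11
cmp ebx, 17  (cmp 11,17)
jl start: taken
mov eax, [esi] → eax=M[216]=-4
xor edi, eax → edi=67^(-4)=-65
mov eax, [esi] → eax=M[216]=-4
add edi, eax → edi=(-65)+(-4)=-69
add esi, 4 → esi=216+4=220
add ebx, 2 → ebx=11+2=13
cmp ebx, 17  (cmp 13,17)
jl start: taken
mov eax, [esi] → eax=M[220]=21
xor edi, eax → edi=(-69)^21=-82
mov eax, [esi] → eax=M[220]=21
add edi, eax → edi=(-82)+21=-61
add esi, 4 → esi=220+4=224
add ebx, 2 → ebx=13+2=15
cmp ebx, 17  (cmp 15,17)
jl start: taken
mov eax, [esi] → eax=M[224]=9
xor edi, eax → edi=(-61)^9=-54
mov eax, [esi] → eax=M[224]=9
add edi, eax → edi=(-54)+9=-45
add esi, 4 → esi=224+4=228
add ebx, 2 → ebx=15+2=17
cmp ebx, 17  (cmp 17,17)
jl start: not taken
sub eax, edi → eax=9-(-45)=54
halt.
Total executed instructions: 62.

62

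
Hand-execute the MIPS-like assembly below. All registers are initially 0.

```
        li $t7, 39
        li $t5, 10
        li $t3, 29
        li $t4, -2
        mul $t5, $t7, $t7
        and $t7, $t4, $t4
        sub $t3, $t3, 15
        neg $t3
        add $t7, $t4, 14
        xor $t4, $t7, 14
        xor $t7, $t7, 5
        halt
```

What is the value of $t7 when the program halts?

$t7=39
$t5=10
$t3=29
$t4=-2
$t5=39*39=1521
$t7=(-2)&(-2)=-2
$t3=29-15=14
$t3=-(14)=-14
$t7=(-2)+14=12
$t4=12^14=2
$t7=12^5=9
halt.

9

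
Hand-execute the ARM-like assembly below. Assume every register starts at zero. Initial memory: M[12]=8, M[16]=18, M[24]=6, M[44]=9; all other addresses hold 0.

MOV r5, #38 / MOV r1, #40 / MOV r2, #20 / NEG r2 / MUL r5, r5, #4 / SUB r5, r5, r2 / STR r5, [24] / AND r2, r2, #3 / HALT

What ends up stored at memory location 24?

MOV r5, #38 → r5=38
MOV r1, #40 → r1=40
MOV r2, #20 → r2=20
NEG r2 → r2=-(20)=-20
MUL r5, r5, #4 → r5=38*4=152
SUB r5, r5, r2 → r5=152-(-20)=172
STR r5, [24] → M[24]=172
AND r2, r2, #3 → r2=(-20)&3=0
halt.

172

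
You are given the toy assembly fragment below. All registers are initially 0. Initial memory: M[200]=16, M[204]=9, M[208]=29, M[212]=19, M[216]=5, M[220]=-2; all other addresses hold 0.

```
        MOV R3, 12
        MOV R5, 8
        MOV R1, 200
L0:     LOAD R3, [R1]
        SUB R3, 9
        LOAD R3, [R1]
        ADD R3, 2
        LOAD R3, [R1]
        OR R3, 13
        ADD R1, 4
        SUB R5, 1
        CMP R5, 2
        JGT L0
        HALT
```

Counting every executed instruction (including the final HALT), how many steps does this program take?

64

after MOV R3, 12: R3=12
after MOV R5, 8: R5=8
after MOV R1, 200: R1=200
after LOAD R3, [R1]: R3=M[200]=16
after SUB R3, 9: R3=16-9=7
after LOAD R3, [R1]: R3=M[200]=16
after ADD R3, 2: R3=16+2=18
after LOAD R3, [R1]: R3=M[200]=16
after OR R3, 13: R3=16|13=29
after ADD R1, 4: R1=200+4=204
after SUB R5, 1: R5=8-1=7
CMP R5, 2  (cmp 7,2)
JGT L0: taken
after LOAD R3, [R1]: R3=M[204]=9
after SUB R3, 9: R3=9-9=0
after LOAD R3, [R1]: R3=M[204]=9
after ADD R3, 2: R3=9+2=11
after LOAD R3, [R1]: R3=M[204]=9
after OR R3, 13: R3=9|13=13
after ADD R1, 4: R1=204+4=208
after SUB R5, 1: R5=7-1=6
CMP R5, 2  (cmp 6,2)
JGT L0: taken
after LOAD R3, [R1]: R3=M[208]=29
after SUB R3, 9: R3=29-9=20
after LOAD R3, [R1]: R3=M[208]=29
after ADD R3, 2: R3=29+2=31
after LOAD R3, [R1]: R3=M[208]=29
after OR R3, 13: R3=29|13=29
after ADD R1, 4: R1=208+4=212
after SUB R5, 1: R5=6-1=5
CMP R5, 2  (cmp 5,2)
JGT L0: taken
after LOAD R3, [R1]: R3=M[212]=19
after SUB R3, 9: R3=19-9=10
after LOAD R3, [R1]: R3=M[212]=19
after ADD R3, 2: R3=19+2=21
after LOAD R3, [R1]: R3=M[212]=19
after OR R3, 13: R3=19|13=31
after ADD R1, 4: R1=212+4=216
after SUB R5, 1: R5=5-1=4
CMP R5, 2  (cmp 4,2)
JGT L0: taken
after LOAD R3, [R1]: R3=M[216]=5
after SUB R3, 9: R3=5-9=-4
after LOAD R3, [R1]: R3=M[216]=5
after ADD R3, 2: R3=5+2=7
after LOAD R3, [R1]: R3=M[216]=5
after OR R3, 13: R3=5|13=13
after ADD R1, 4: R1=216+4=220
after SUB R5, 1: R5=4-1=3
CMP R5, 2  (cmp 3,2)
JGT L0: taken
after LOAD R3, [R1]: R3=M[220]=-2
after SUB R3, 9: R3=(-2)-9=-11
after LOAD R3, [R1]: R3=M[220]=-2
after ADD R3, 2: R3=(-2)+2=0
after LOAD R3, [R1]: R3=M[220]=-2
after OR R3, 13: R3=(-2)|13=-1
after ADD R1, 4: R1=220+4=224
after SUB R5, 1: R5=3-1=2
CMP R5, 2  (cmp 2,2)
JGT L0: not taken
halt.
Total executed instructions: 64.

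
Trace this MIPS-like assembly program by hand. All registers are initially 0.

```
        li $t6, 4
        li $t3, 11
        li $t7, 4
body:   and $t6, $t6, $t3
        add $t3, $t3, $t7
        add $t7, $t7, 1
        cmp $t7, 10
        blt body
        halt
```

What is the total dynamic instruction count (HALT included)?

34

after li $t6, 4: $t6=4
after li $t3, 11: $t3=11
after li $t7, 4: $t7=4
after and $t6, $t6, $t3: $t6=4&11=0
after add $t3, $t3, $t7: $t3=11+4=15
after add $t7, $t7, 1: $t7=4+1=5
cmp $t7, 10  (cmp 5,10)
blt body: taken
after and $t6, $t6, $t3: $t6=0&15=0
after add $t3, $t3, $t7: $t3=15+5=20
after add $t7, $t7, 1: $t7=5+1=6
cmp $t7, 10  (cmp 6,10)
blt body: taken
after and $t6, $t6, $t3: $t6=0&20=0
after add $t3, $t3, $t7: $t3=20+6=26
after add $t7, $t7, 1: $t7=6+1=7
cmp $t7, 10  (cmp 7,10)
blt body: taken
after and $t6, $t6, $t3: $t6=0&26=0
after add $t3, $t3, $t7: $t3=26+7=33
after add $t7, $t7, 1: $t7=7+1=8
cmp $t7, 10  (cmp 8,10)
blt body: taken
after and $t6, $t6, $t3: $t6=0&33=0
after add $t3, $t3, $t7: $t3=33+8=41
after add $t7, $t7, 1: $t7=8+1=9
cmp $t7, 10  (cmp 9,10)
blt body: taken
after and $t6, $t6, $t3: $t6=0&41=0
after add $t3, $t3, $t7: $t3=41+9=50
after add $t7, $t7, 1: $t7=9+1=10
cmp $t7, 10  (cmp 10,10)
blt body: not taken
halt.
Total executed instructions: 34.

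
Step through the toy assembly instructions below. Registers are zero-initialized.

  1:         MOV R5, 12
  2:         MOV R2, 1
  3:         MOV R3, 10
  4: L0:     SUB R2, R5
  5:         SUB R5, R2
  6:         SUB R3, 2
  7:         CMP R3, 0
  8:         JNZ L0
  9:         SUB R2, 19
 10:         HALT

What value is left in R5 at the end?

1013

MOV R5, 12 → R5=12
MOV R2, 1 → R2=1
MOV R3, 10 → R3=10
SUB R2, R5 → R2=1-12=-11
SUB R5, R2 → R5=12-(-11)=23
SUB R3, 2 → R3=10-2=8
CMP R3, 0  (cmp 8,0)
JNZ L0: taken
SUB R2, R5 → R2=(-11)-23=-34
SUB R5, R2 → R5=23-(-34)=57
SUB R3, 2 → R3=8-2=6
CMP R3, 0  (cmp 6,0)
JNZ L0: taken
SUB R2, R5 → R2=(-34)-57=-91
SUB R5, R2 → R5=57-(-91)=148
SUB R3, 2 → R3=6-2=4
CMP R3, 0  (cmp 4,0)
JNZ L0: taken
SUB R2, R5 → R2=(-91)-148=-239
SUB R5, R2 → R5=148-(-239)=387
SUB R3, 2 → R3=4-2=2
CMP R3, 0  (cmp 2,0)
JNZ L0: taken
SUB R2, R5 → R2=(-239)-387=-626
SUB R5, R2 → R5=387-(-626)=1013
SUB R3, 2 → R3=2-2=0
CMP R3, 0  (cmp 0,0)
JNZ L0: not taken
SUB R2, 19 → R2=(-626)-19=-645
halt.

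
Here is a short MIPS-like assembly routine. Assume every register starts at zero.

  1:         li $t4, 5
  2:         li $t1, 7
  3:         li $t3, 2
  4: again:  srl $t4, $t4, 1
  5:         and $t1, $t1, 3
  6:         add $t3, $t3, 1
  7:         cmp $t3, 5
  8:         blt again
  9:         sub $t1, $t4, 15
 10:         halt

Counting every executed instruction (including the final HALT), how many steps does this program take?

after li $t4, 5: $t4=5
after li $t1, 7: $t1=7
after li $t3, 2: $t3=2
after srl $t4, $t4, 1: $t4=5>>1=2
after and $t1, $t1, 3: $t1=7&3=3
after add $t3, $t3, 1: $t3=2+1=3
cmp $t3, 5  (cmp 3,5)
blt again: taken
after srl $t4, $t4, 1: $t4=2>>1=1
after and $t1, $t1, 3: $t1=3&3=3
after add $t3, $t3, 1: $t3=3+1=4
cmp $t3, 5  (cmp 4,5)
blt again: taken
after srl $t4, $t4, 1: $t4=1>>1=0
after and $t1, $t1, 3: $t1=3&3=3
after add $t3, $t3, 1: $t3=4+1=5
cmp $t3, 5  (cmp 5,5)
blt again: not taken
after sub $t1, $t4, 15: $t1=0-15=-15
halt.
Total executed instructions: 20.

20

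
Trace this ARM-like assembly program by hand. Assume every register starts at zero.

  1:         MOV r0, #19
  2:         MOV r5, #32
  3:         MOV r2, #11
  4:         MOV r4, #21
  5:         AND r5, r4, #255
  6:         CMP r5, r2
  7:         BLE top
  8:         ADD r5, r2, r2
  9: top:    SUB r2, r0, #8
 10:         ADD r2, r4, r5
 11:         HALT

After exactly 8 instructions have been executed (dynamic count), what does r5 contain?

22

MOV r0, #19 → r0=19
MOV r5, #32 → r5=32
MOV r2, #11 → r2=11
MOV r4, #21 → r4=21
AND r5, r4, #255 → r5=21&255=21
CMP r5, r2  (cmp 21,11)
BLE top: not taken
ADD r5, r2, r2 → r5=11+11=22
After step 8: r5 = 22.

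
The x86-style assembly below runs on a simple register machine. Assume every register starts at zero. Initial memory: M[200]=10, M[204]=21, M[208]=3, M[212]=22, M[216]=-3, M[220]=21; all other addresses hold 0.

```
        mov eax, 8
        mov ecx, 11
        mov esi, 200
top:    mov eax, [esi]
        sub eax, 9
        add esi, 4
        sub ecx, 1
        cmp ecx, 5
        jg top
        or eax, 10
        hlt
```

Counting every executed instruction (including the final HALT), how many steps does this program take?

41

mov eax, 8 → eax=8
mov ecx, 11 → ecx=11
mov esi, 200 → esi=200
mov eax, [esi] → eax=M[200]=10
sub eax, 9 → eax=10-9=1
add esi, 4 → esi=200+4=204
sub ecx, 1 → ecx=11-1=10
cmp ecx, 5  (cmp 10,5)
jg top: taken
mov eax, [esi] → eax=M[204]=21
sub eax, 9 → eax=21-9=12
add esi, 4 → esi=204+4=208
sub ecx, 1 → ecx=10-1=9
cmp ecx, 5  (cmp 9,5)
jg top: taken
mov eax, [esi] → eax=M[208]=3
sub eax, 9 → eax=3-9=-6
add esi, 4 → esi=208+4=212
sub ecx, 1 → ecx=9-1=8
cmp ecx, 5  (cmp 8,5)
jg top: taken
mov eax, [esi] → eax=M[212]=22
sub eax, 9 → eax=22-9=13
add esi, 4 → esi=212+4=216
sub ecx, 1 → ecx=8-1=7
cmp ecx, 5  (cmp 7,5)
jg top: taken
mov eax, [esi] → eax=M[216]=-3
sub eax, 9 → eax=(-3)-9=-12
add esi, 4 → esi=216+4=220
sub ecx, 1 → ecx=7-1=6
cmp ecx, 5  (cmp 6,5)
jg top: taken
mov eax, [esi] → eax=M[220]=21
sub eax, 9 → eax=21-9=12
add esi, 4 → esi=220+4=224
sub ecx, 1 → ecx=6-1=5
cmp ecx, 5  (cmp 5,5)
jg top: not taken
or eax, 10 → eax=12|10=14
halt.
Total executed instructions: 41.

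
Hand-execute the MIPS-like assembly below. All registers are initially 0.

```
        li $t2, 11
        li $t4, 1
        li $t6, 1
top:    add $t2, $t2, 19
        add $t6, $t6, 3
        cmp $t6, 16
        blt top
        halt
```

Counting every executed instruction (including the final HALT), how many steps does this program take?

li $t2, 11 → $t2=11
li $t4, 1 → $t4=1
li $t6, 1 → $t6=1
add $t2, $t2, 19 → $t2=11+19=30
add $t6, $t6, 3 → $t6=1+3=4
cmp $t6, 16  (cmp 4,16)
blt top: taken
add $t2, $t2, 19 → $t2=30+19=49
add $t6, $t6, 3 → $t6=4+3=7
cmp $t6, 16  (cmp 7,16)
blt top: taken
add $t2, $t2, 19 → $t2=49+19=68
add $t6, $t6, 3 → $t6=7+3=10
cmp $t6, 16  (cmp 10,16)
blt top: taken
add $t2, $t2, 19 → $t2=68+19=87
add $t6, $t6, 3 → $t6=10+3=13
cmp $t6, 16  (cmp 13,16)
blt top: taken
add $t2, $t2, 19 → $t2=87+19=106
add $t6, $t6, 3 → $t6=13+3=16
cmp $t6, 16  (cmp 16,16)
blt top: not taken
halt.
Total executed instructions: 24.

24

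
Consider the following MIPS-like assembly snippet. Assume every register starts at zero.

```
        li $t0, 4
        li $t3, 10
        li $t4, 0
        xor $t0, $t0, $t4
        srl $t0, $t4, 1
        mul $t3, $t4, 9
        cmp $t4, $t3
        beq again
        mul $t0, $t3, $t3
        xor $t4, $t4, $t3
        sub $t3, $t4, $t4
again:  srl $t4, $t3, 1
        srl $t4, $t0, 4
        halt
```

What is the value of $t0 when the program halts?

li $t0, 4 → $t0=4
li $t3, 10 → $t3=10
li $t4, 0 → $t4=0
xor $t0, $t0, $t4 → $t0=4^0=4
srl $t0, $t4, 1 → $t0=0>>1=0
mul $t3, $t4, 9 → $t3=0*9=0
cmp $t4, $t3  (cmp 0,0)
beq again: taken
srl $t4, $t3, 1 → $t4=0>>1=0
srl $t4, $t0, 4 → $t4=0>>4=0
halt.

0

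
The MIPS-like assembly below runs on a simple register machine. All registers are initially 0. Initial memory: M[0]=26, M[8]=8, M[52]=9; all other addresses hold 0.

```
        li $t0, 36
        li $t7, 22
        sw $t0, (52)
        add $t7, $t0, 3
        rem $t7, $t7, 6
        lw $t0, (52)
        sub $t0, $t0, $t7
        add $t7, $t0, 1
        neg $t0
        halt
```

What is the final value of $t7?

34

$t0=36
$t7=22
sw $t0, (52) → M[52]=36
$t7=36+3=39
$t7=39%6=3
$t0=M[52]=36
$t0=36-3=33
$t7=33+1=34
$t0=-(33)=-33
halt.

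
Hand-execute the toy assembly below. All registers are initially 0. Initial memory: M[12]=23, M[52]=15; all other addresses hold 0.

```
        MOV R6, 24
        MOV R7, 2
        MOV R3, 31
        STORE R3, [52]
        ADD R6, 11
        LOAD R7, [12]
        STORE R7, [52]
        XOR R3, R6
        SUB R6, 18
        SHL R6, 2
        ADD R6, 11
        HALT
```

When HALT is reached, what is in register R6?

MOV R6, 24 → R6=24
MOV R7, 2 → R7=2
MOV R3, 31 → R3=31
STORE R3, [52] → M[52]=31
ADD R6, 11 → R6=24+11=35
LOAD R7, [12] → R7=M[12]=23
STORE R7, [52] → M[52]=23
XOR R3, R6 → R3=31^35=60
SUB R6, 18 → R6=35-18=17
SHL R6, 2 → R6=17<<2=68
ADD R6, 11 → R6=68+11=79
halt.

79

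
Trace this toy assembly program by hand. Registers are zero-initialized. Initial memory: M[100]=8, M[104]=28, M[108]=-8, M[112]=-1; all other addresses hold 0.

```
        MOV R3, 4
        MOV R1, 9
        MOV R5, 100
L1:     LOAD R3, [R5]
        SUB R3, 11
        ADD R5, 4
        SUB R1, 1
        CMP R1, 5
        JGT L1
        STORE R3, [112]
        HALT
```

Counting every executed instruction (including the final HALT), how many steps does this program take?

after MOV R3, 4: R3=4
after MOV R1, 9: R1=9
after MOV R5, 100: R5=100
after LOAD R3, [R5]: R3=M[100]=8
after SUB R3, 11: R3=8-11=-3
after ADD R5, 4: R5=100+4=104
after SUB R1, 1: R1=9-1=8
CMP R1, 5  (cmp 8,5)
JGT L1: taken
after LOAD R3, [R5]: R3=M[104]=28
after SUB R3, 11: R3=28-11=17
after ADD R5, 4: R5=104+4=108
after SUB R1, 1: R1=8-1=7
CMP R1, 5  (cmp 7,5)
JGT L1: taken
after LOAD R3, [R5]: R3=M[108]=-8
after SUB R3, 11: R3=(-8)-11=-19
after ADD R5, 4: R5=108+4=112
after SUB R1, 1: R1=7-1=6
CMP R1, 5  (cmp 6,5)
JGT L1: taken
after LOAD R3, [R5]: R3=M[112]=-1
after SUB R3, 11: R3=(-1)-11=-12
after ADD R5, 4: R5=112+4=116
after SUB R1, 1: R1=6-1=5
CMP R1, 5  (cmp 5,5)
JGT L1: not taken
STORE R3, [112] → M[112]=-12
halt.
Total executed instructions: 29.

29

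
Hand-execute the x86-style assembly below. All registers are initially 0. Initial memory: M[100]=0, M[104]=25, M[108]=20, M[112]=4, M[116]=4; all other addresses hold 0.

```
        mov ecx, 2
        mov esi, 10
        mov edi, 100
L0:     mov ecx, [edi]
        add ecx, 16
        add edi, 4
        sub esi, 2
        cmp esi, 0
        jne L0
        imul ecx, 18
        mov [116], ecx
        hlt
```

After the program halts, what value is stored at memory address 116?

after mov ecx, 2: ecx=2
after mov esi, 10: esi=10
after mov edi, 100: edi=100
after mov ecx, [edi]: ecx=M[100]=0
after add ecx, 16: ecx=0+16=16
after add edi, 4: edi=100+4=104
after sub esi, 2: esi=10-2=8
cmp esi, 0  (cmp 8,0)
jne L0: taken
after mov ecx, [edi]: ecx=M[104]=25
after add ecx, 16: ecx=25+16=41
after add edi, 4: edi=104+4=108
after sub esi, 2: esi=8-2=6
cmp esi, 0  (cmp 6,0)
jne L0: taken
after mov ecx, [edi]: ecx=M[108]=20
after add ecx, 16: ecx=20+16=36
after add edi, 4: edi=108+4=112
after sub esi, 2: esi=6-2=4
cmp esi, 0  (cmp 4,0)
jne L0: taken
after mov ecx, [edi]: ecx=M[112]=4
after add ecx, 16: ecx=4+16=20
after add edi, 4: edi=112+4=116
after sub esi, 2: esi=4-2=2
cmp esi, 0  (cmp 2,0)
jne L0: taken
after mov ecx, [edi]: ecx=M[116]=4
after add ecx, 16: ecx=4+16=20
after add edi, 4: edi=116+4=120
after sub esi, 2: esi=2-2=0
cmp esi, 0  (cmp 0,0)
jne L0: not taken
after imul ecx, 18: ecx=20*18=360
mov [116], ecx → M[116]=360
halt.

360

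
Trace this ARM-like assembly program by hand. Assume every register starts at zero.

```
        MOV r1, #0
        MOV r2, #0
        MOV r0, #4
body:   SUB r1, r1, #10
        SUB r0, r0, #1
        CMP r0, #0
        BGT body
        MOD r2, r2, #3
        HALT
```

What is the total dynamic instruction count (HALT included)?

21

MOV r1, #0 → r1=0
MOV r2, #0 → r2=0
MOV r0, #4 → r0=4
SUB r1, r1, #10 → r1=0-10=-10
SUB r0, r0, #1 → r0=4-1=3
CMP r0, #0  (cmp 3,0)
BGT body: taken
SUB r1, r1, #10 → r1=(-10)-10=-20
SUB r0, r0, #1 → r0=3-1=2
CMP r0, #0  (cmp 2,0)
BGT body: taken
SUB r1, r1, #10 → r1=(-20)-10=-30
SUB r0, r0, #1 → r0=2-1=1
CMP r0, #0  (cmp 1,0)
BGT body: taken
SUB r1, r1, #10 → r1=(-30)-10=-40
SUB r0, r0, #1 → r0=1-1=0
CMP r0, #0  (cmp 0,0)
BGT body: not taken
MOD r2, r2, #3 → r2=0%3=0
halt.
Total executed instructions: 21.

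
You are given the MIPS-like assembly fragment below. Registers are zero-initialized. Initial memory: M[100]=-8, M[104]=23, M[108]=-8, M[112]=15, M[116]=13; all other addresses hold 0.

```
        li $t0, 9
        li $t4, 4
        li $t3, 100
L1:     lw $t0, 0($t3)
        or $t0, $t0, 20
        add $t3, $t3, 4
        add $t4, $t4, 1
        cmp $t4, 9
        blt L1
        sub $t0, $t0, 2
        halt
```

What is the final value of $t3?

$t0=9
$t4=4
$t3=100
$t0=M[100]=-8
$t0=(-8)|20=-4
$t3=100+4=104
$t4=4+1=5
cmp $t4, 9  (cmp 5,9)
blt L1: taken
$t0=M[104]=23
$t0=23|20=23
$t3=104+4=108
$t4=5+1=6
cmp $t4, 9  (cmp 6,9)
blt L1: taken
$t0=M[108]=-8
$t0=(-8)|20=-4
$t3=108+4=112
$t4=6+1=7
cmp $t4, 9  (cmp 7,9)
blt L1: taken
$t0=M[112]=15
$t0=15|20=31
$t3=112+4=116
$t4=7+1=8
cmp $t4, 9  (cmp 8,9)
blt L1: taken
$t0=M[116]=13
$t0=13|20=29
$t3=116+4=120
$t4=8+1=9
cmp $t4, 9  (cmp 9,9)
blt L1: not taken
$t0=29-2=27
halt.

120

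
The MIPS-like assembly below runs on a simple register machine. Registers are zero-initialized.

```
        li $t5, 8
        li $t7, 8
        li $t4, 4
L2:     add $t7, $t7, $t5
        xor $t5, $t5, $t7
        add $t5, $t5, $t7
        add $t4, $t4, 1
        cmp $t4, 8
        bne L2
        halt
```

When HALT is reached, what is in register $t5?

584

li $t5, 8 → $t5=8
li $t7, 8 → $t7=8
li $t4, 4 → $t4=4
add $t7, $t7, $t5 → $t7=8+8=16
xor $t5, $t5, $t7 → $t5=8^16=24
add $t5, $t5, $t7 → $t5=24+16=40
add $t4, $t4, 1 → $t4=4+1=5
cmp $t4, 8  (cmp 5,8)
bne L2: taken
add $t7, $t7, $t5 → $t7=16+40=56
xor $t5, $t5, $t7 → $t5=40^56=16
add $t5, $t5, $t7 → $t5=16+56=72
add $t4, $t4, 1 → $t4=5+1=6
cmp $t4, 8  (cmp 6,8)
bne L2: taken
add $t7, $t7, $t5 → $t7=56+72=128
xor $t5, $t5, $t7 → $t5=72^128=200
add $t5, $t5, $t7 → $t5=200+128=328
add $t4, $t4, 1 → $t4=6+1=7
cmp $t4, 8  (cmp 7,8)
bne L2: taken
add $t7, $t7, $t5 → $t7=128+328=456
xor $t5, $t5, $t7 → $t5=328^456=128
add $t5, $t5, $t7 → $t5=128+456=584
add $t4, $t4, 1 → $t4=7+1=8
cmp $t4, 8  (cmp 8,8)
bne L2: not taken
halt.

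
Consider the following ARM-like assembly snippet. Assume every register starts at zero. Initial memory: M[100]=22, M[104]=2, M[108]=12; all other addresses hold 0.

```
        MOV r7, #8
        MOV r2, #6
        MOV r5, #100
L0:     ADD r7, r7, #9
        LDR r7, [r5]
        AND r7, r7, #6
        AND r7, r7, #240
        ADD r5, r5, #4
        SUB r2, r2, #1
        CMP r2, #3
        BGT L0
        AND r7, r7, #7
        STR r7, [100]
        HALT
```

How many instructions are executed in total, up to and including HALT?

30

r7=8
r2=6
r5=100
r7=8+9=17
r7=M[100]=22
r7=22&6=6
r7=6&240=0
r5=100+4=104
r2=6-1=5
CMP r2, #3  (cmp 5,3)
BGT L0: taken
r7=0+9=9
r7=M[104]=2
r7=2&6=2
r7=2&240=0
r5=104+4=108
r2=5-1=4
CMP r2, #3  (cmp 4,3)
BGT L0: taken
r7=0+9=9
r7=M[108]=12
r7=12&6=4
r7=4&240=0
r5=108+4=112
r2=4-1=3
CMP r2, #3  (cmp 3,3)
BGT L0: not taken
r7=0&7=0
STR r7, [100] → M[100]=0
halt.
Total executed instructions: 30.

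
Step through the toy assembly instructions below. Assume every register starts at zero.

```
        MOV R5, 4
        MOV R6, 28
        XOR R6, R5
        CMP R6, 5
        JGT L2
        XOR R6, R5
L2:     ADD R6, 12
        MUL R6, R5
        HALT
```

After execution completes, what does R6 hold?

MOV R5, 4 → R5=4
MOV R6, 28 → R6=28
XOR R6, R5 → R6=28^4=24
CMP R6, 5  (cmp 24,5)
JGT L2: taken
ADD R6, 12 → R6=24+12=36
MUL R6, R5 → R6=36*4=144
halt.

144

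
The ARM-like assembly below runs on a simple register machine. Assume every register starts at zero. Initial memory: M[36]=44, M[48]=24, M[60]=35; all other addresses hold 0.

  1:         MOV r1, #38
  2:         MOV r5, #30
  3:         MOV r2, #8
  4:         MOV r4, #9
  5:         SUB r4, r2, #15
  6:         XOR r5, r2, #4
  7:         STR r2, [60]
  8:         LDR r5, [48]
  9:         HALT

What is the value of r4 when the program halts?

-7

MOV r1, #38 → r1=38
MOV r5, #30 → r5=30
MOV r2, #8 → r2=8
MOV r4, #9 → r4=9
SUB r4, r2, #15 → r4=8-15=-7
XOR r5, r2, #4 → r5=8^4=12
STR r2, [60] → M[60]=8
LDR r5, [48] → r5=M[48]=24
halt.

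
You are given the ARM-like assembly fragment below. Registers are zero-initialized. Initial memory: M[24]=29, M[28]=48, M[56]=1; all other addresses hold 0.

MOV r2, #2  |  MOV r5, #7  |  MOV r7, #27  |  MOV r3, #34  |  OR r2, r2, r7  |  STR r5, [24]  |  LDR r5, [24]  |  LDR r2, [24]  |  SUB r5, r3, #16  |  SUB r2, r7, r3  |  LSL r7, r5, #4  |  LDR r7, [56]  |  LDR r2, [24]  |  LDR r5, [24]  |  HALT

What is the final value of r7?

after MOV r2, #2: r2=2
after MOV r5, #7: r5=7
after MOV r7, #27: r7=27
after MOV r3, #34: r3=34
after OR r2, r2, r7: r2=2|27=27
STR r5, [24] → M[24]=7
after LDR r5, [24]: r5=M[24]=7
after LDR r2, [24]: r2=M[24]=7
after SUB r5, r3, #16: r5=34-16=18
after SUB r2, r7, r3: r2=27-34=-7
after LSL r7, r5, #4: r7=18<<4=288
after LDR r7, [56]: r7=M[56]=1
after LDR r2, [24]: r2=M[24]=7
after LDR r5, [24]: r5=M[24]=7
halt.

1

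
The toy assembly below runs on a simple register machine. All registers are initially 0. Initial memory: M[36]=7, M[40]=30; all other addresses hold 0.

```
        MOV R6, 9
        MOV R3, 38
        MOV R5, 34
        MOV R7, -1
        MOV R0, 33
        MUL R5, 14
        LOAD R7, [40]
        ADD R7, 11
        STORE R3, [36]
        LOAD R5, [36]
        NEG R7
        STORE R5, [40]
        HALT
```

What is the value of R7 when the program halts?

MOV R6, 9 → R6=9
MOV R3, 38 → R3=38
MOV R5, 34 → R5=34
MOV R7, -1 → R7=-1
MOV R0, 33 → R0=33
MUL R5, 14 → R5=34*14=476
LOAD R7, [40] → R7=M[40]=30
ADD R7, 11 → R7=30+11=41
STORE R3, [36] → M[36]=38
LOAD R5, [36] → R5=M[36]=38
NEG R7 → R7=-(41)=-41
STORE R5, [40] → M[40]=38
halt.

-41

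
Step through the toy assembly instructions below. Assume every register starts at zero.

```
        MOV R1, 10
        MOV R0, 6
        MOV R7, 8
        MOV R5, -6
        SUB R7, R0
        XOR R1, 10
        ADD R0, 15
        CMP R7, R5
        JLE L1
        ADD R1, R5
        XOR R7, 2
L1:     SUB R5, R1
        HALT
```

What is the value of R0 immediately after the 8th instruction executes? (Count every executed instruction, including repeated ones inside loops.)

after MOV R1, 10: R1=10
after MOV R0, 6: R0=6
after MOV R7, 8: R7=8
after MOV R5, -6: R5=-6
after SUB R7, R0: R7=8-6=2
after XOR R1, 10: R1=10^10=0
after ADD R0, 15: R0=6+15=21
CMP R7, R5  (cmp 2,-6)
After step 8: R0 = 21.

21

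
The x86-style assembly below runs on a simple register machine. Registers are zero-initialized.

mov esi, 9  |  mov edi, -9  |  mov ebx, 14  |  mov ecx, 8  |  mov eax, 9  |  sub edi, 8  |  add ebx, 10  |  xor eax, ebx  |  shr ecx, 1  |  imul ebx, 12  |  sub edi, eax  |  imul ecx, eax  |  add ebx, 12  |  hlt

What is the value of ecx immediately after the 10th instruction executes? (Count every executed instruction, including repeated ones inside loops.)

esi=9
edi=-9
ebx=14
ecx=8
eax=9
edi=(-9)-8=-17
ebx=14+10=24
eax=9^24=17
ecx=8>>1=4
ebx=24*12=288
After step 10: ecx = 4.

4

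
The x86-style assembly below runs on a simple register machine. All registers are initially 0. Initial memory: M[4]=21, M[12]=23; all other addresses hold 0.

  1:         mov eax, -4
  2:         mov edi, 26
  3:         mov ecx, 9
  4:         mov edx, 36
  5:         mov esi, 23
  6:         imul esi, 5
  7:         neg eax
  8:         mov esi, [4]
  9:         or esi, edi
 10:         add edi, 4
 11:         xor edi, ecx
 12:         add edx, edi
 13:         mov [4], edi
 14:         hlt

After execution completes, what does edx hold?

59

after mov eax, -4: eax=-4
after mov edi, 26: edi=26
after mov ecx, 9: ecx=9
after mov edx, 36: edx=36
after mov esi, 23: esi=23
after imul esi, 5: esi=23*5=115
after neg eax: eax=-(-4)=4
after mov esi, [4]: esi=M[4]=21
after or esi, edi: esi=21|26=31
after add edi, 4: edi=26+4=30
after xor edi, ecx: edi=30^9=23
after add edx, edi: edx=36+23=59
mov [4], edi → M[4]=23
halt.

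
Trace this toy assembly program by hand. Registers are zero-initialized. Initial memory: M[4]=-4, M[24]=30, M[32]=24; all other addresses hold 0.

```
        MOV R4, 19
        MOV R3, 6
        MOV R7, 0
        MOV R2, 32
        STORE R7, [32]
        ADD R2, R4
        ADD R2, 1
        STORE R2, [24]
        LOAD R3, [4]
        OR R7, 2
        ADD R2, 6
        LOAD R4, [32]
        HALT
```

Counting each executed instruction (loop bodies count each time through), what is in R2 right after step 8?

MOV R4, 19 → R4=19
MOV R3, 6 → R3=6
MOV R7, 0 → R7=0
MOV R2, 32 → R2=32
STORE R7, [32] → M[32]=0
ADD R2, R4 → R2=32+19=51
ADD R2, 1 → R2=51+1=52
STORE R2, [24] → M[24]=52
After step 8: R2 = 52.

52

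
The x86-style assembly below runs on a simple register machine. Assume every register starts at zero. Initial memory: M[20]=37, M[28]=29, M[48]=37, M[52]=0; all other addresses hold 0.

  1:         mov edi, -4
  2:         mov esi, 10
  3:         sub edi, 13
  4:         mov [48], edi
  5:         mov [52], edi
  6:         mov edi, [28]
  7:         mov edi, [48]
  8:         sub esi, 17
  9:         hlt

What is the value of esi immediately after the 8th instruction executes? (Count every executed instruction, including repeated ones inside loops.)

-7

edi=-4
esi=10
edi=(-4)-13=-17
mov [48], edi → M[48]=-17
mov [52], edi → M[52]=-17
edi=M[28]=29
edi=M[48]=-17
esi=10-17=-7
After step 8: esi = -7.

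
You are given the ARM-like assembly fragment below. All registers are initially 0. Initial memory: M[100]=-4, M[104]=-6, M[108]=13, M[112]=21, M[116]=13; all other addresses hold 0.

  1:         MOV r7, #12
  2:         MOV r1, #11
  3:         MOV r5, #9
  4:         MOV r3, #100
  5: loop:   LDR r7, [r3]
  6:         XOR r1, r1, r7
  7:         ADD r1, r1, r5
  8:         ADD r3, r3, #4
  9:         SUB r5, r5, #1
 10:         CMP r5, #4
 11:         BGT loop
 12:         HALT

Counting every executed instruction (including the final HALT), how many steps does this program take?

40

MOV r7, #12 → r7=12
MOV r1, #11 → r1=11
MOV r5, #9 → r5=9
MOV r3, #100 → r3=100
LDR r7, [r3] → r7=M[100]=-4
XOR r1, r1, r7 → r1=11^(-4)=-9
ADD r1, r1, r5 → r1=(-9)+9=0
ADD r3, r3, #4 → r3=100+4=104
SUB r5, r5, #1 → r5=9-1=8
CMP r5, #4  (cmp 8,4)
BGT loop: taken
LDR r7, [r3] → r7=M[104]=-6
XOR r1, r1, r7 → r1=0^(-6)=-6
ADD r1, r1, r5 → r1=(-6)+8=2
ADD r3, r3, #4 → r3=104+4=108
SUB r5, r5, #1 → r5=8-1=7
CMP r5, #4  (cmp 7,4)
BGT loop: taken
LDR r7, [r3] → r7=M[108]=13
XOR r1, r1, r7 → r1=2^13=15
ADD r1, r1, r5 → r1=15+7=22
ADD r3, r3, #4 → r3=108+4=112
SUB r5, r5, #1 → r5=7-1=6
CMP r5, #4  (cmp 6,4)
BGT loop: taken
LDR r7, [r3] → r7=M[112]=21
XOR r1, r1, r7 → r1=22^21=3
ADD r1, r1, r5 → r1=3+6=9
ADD r3, r3, #4 → r3=112+4=116
SUB r5, r5, #1 → r5=6-1=5
CMP r5, #4  (cmp 5,4)
BGT loop: taken
LDR r7, [r3] → r7=M[116]=13
XOR r1, r1, r7 → r1=9^13=4
ADD r1, r1, r5 → r1=4+5=9
ADD r3, r3, #4 → r3=116+4=120
SUB r5, r5, #1 → r5=5-1=4
CMP r5, #4  (cmp 4,4)
BGT loop: not taken
halt.
Total executed instructions: 40.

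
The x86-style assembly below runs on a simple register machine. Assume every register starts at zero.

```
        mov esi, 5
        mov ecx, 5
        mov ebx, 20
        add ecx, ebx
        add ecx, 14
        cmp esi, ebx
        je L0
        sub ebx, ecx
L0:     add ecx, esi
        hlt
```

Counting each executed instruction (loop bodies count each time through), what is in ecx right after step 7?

39

after mov esi, 5: esi=5
after mov ecx, 5: ecx=5
after mov ebx, 20: ebx=20
after add ecx, ebx: ecx=5+20=25
after add ecx, 14: ecx=25+14=39
cmp esi, ebx  (cmp 5,20)
je L0: not taken
After step 7: ecx = 39.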